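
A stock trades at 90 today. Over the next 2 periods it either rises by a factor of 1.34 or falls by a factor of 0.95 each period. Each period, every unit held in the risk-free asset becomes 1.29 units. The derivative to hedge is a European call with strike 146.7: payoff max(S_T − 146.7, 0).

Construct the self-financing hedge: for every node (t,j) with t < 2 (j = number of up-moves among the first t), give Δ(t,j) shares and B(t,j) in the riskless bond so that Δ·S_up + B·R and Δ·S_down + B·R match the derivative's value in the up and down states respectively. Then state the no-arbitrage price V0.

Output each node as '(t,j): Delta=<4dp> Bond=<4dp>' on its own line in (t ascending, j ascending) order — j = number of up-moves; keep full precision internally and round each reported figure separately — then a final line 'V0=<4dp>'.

Under the risk-neutral measure, an up-move has probability p* = (R−d)/(u−d) = 0.8718 and values discount at R = 1.29.
Payoff layer (t=2): V(2,0)=0.0000, V(2,1)=0.0000, V(2,2)=14.9040
  t=1,j=0: stock 85.5000 → up 114.5700 (V=0.0000), down 81.2250 (V=0.0000). Price 0.0000; hedge Δ=0.0000, bond B=0.0000.
  t=1,j=1: stock 120.6000 → up 161.6040 (V=14.9040), down 114.5700 (V=0.0000). Price 10.0723; hedge Δ=0.3169, bond B=-28.1431.
  t=0,j=0: stock 90.0000 → up 120.6000 (V=10.0723), down 85.5000 (V=0.0000). Price 6.8069; hedge Δ=0.2870, bond B=-19.0194.
Root portfolio cost Δ·90+B reproduces V0=6.8069.

(0,0): Delta=0.2870 Bond=-19.0194
(1,0): Delta=0.0000 Bond=0.0000
(1,1): Delta=0.3169 Bond=-28.1431
V0=6.8069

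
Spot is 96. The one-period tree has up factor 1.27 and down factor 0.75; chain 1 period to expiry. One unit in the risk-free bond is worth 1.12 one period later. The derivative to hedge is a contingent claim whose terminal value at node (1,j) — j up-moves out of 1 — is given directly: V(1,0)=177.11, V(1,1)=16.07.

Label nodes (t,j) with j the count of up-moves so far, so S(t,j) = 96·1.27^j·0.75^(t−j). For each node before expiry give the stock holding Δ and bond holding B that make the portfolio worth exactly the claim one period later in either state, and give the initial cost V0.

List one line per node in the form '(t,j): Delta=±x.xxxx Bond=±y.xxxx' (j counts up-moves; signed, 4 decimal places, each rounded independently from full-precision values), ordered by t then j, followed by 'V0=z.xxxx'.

No-arbitrage ⇒ martingale measure with p* = (R−d)/(u−d) = 0.7115.
Terminal values V(1,·): V(1,0)=177.1100, V(1,1)=16.0700
  t=0,j=0: stock 96.0000 → up 121.9200 (V=16.0700), down 72.0000 (V=177.1100). Price 55.8249; hedge Δ=-3.2260, bond B=365.5172.
Each (Δ,B) replicates both successor values, so the strategy is self-financing and V0 is arbitrage-free.

(0,0): Delta=-3.2260 Bond=365.5172
V0=55.8249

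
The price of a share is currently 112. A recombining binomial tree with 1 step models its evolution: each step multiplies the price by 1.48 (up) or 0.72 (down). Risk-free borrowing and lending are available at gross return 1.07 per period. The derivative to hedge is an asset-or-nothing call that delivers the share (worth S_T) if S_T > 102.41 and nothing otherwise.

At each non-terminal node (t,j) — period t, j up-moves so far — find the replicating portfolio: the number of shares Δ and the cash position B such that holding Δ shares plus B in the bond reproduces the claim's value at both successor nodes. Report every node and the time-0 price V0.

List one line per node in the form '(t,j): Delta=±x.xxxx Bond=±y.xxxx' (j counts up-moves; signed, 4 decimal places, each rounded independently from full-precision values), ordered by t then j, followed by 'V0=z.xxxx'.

(0,0): Delta=1.9474 Bond=-146.7624
V0=71.3428

The replicating-portfolio and risk-neutral prices coincide; use p* = (1.07−0.72)/(1.48−0.72) = 0.4605 for the latter.
At expiry t=1: V(1,0)=0.0000, V(1,1)=165.7600
Node (0,0) S=112.0000: V=(p*·165.7600+(1−p*)·0.0000)/1.07=71.3428; Δ=(165.7600−0.0000)/(165.7600−80.6400)=1.9474; B=V−Δ·S=-146.7624
Check: Δ(0,0)·S0 + B(0,0) = 71.3428 = V0.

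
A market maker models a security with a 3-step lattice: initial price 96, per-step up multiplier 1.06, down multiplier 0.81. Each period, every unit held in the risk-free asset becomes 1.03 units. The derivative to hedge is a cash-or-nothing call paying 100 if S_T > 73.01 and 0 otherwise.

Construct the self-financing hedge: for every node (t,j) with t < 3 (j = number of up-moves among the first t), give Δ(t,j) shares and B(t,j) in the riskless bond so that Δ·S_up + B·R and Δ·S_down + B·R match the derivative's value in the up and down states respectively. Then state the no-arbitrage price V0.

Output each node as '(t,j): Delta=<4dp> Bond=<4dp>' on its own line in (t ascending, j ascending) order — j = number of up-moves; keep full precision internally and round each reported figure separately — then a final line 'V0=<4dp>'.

Since d<R<u, set p* = (R−d)/(u−d) = 0.8800; price each node as the discounted p*-expectation of its children.
Payoff layer (t=3): V(3,0)=0.0000, V(3,1)=0.0000, V(3,2)=100.0000, V(3,3)=100.0000
(2,0): S=62.9856. Δ = (V_up−V_dn)/(S_up−S_dn) = (0.0000−0.0000)/(66.7647−51.0183) = 0.0000. V = [p*·0.0000 + (1−p*)·0.0000]/1.03 = 0.0000. B = V − Δ·S = 0.0000.
(2,1): S=82.4256. Δ = (V_up−V_dn)/(S_up−S_dn) = (100.0000−0.0000)/(87.3711−66.7647) = 4.8529. V = [p*·100.0000 + (1−p*)·0.0000]/1.03 = 85.4369. B = V − Δ·S = -314.5631.
(2,2): S=107.8656. Δ = (V_up−V_dn)/(S_up−S_dn) = (100.0000−100.0000)/(114.3375−87.3711) = 0.0000. V = [p*·100.0000 + (1−p*)·100.0000]/1.03 = 97.0874. B = V − Δ·S = 97.0874.
(1,0): S=77.7600. Δ = (V_up−V_dn)/(S_up−S_dn) = (85.4369−0.0000)/(82.4256−62.9856) = 4.3949. V = [p*·85.4369 + (1−p*)·0.0000]/1.03 = 72.9946. B = V − Δ·S = -268.7529.
(1,1): S=101.7600. Δ = (V_up−V_dn)/(S_up−S_dn) = (97.0874−85.4369)/(107.8656−82.4256) = 0.4580. V = [p*·97.0874 + (1−p*)·85.4369]/1.03 = 92.9023. B = V − Δ·S = 46.3003.
(0,0): S=96.0000. Δ = (V_up−V_dn)/(S_up−S_dn) = (92.9023−72.9946)/(101.7600−77.7600) = 0.8295. V = [p*·92.9023 + (1−p*)·72.9946]/1.03 = 87.8770. B = V − Δ·S = 8.2465.
Root portfolio cost Δ·96+B reproduces V0=87.8770.

(0,0): Delta=0.8295 Bond=8.2465
(1,0): Delta=4.3949 Bond=-268.7529
(1,1): Delta=0.4580 Bond=46.3003
(2,0): Delta=0.0000 Bond=0.0000
(2,1): Delta=4.8529 Bond=-314.5631
(2,2): Delta=0.0000 Bond=97.0874
V0=87.8770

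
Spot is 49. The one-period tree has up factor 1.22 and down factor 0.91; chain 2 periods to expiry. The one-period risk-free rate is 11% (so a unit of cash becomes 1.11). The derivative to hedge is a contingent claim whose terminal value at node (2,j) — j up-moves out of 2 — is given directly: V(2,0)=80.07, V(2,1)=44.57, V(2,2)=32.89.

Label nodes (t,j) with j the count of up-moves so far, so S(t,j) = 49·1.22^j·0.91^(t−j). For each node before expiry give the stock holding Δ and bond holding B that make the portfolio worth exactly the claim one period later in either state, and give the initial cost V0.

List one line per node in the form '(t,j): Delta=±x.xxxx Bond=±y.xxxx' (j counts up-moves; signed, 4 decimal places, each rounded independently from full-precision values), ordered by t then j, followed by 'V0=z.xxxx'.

(0,0): Delta=-1.1940 Bond=94.3630
(1,0): Delta=-2.5682 Bond=166.0177
(1,1): Delta=-0.6303 Bond=71.0418
V0=35.8560

Risk-neutral probability p* = (R−d)/(u−d) = (1.11−0.91)/(1.22−0.91) = 0.6452.
At expiry t=2: V(2,0)=80.0700, V(2,1)=44.5700, V(2,2)=32.8900
  t=1,j=0: stock 44.5900 → up 54.3998 (V=44.5700), down 40.5769 (V=80.0700). Price 51.5016; hedge Δ=-2.5682, bond B=166.0177.
  t=1,j=1: stock 59.7800 → up 72.9316 (V=32.8900), down 54.3998 (V=44.5700). Price 33.3644; hedge Δ=-0.6303, bond B=71.0418.
  t=0,j=0: stock 49.0000 → up 59.7800 (V=33.3644), down 44.5900 (V=51.5016). Price 35.8560; hedge Δ=-1.1940, bond B=94.3630.
The time-0 hedge costs 35.8560, which is the no-arbitrage price.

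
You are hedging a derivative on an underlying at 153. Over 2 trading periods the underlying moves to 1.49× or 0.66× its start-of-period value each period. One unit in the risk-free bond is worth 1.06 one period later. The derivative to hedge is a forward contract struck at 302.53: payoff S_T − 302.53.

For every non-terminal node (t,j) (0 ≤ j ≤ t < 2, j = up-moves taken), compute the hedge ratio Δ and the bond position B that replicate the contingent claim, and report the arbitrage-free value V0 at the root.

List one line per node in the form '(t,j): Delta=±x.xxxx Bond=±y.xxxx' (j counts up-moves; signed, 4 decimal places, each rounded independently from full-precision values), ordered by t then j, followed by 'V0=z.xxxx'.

(0,0): Delta=1.0000 Bond=-269.2506
(1,0): Delta=1.0000 Bond=-285.4057
(1,1): Delta=1.0000 Bond=-285.4057
V0=-116.2506

Risk-neutral probability p* = (R−d)/(u−d) = (1.06−0.66)/(1.49−0.66) = 0.4819.
Payoff layer (t=2): V(2,0)=-235.8832, V(2,1)=-152.0698, V(2,2)=37.1453
(1,0): S=100.9800. Δ = (V_up−V_dn)/(S_up−S_dn) = (-152.0698−-235.8832)/(150.4602−66.6468) = 1.0000. V = [p*·-152.0698 + (1−p*)·-235.8832]/1.06 = -184.4257. B = V − Δ·S = -285.4057.
(1,1): S=227.9700. Δ = (V_up−V_dn)/(S_up−S_dn) = (37.1453−-152.0698)/(339.6753−150.4602) = 1.0000. V = [p*·37.1453 + (1−p*)·-152.0698]/1.06 = -57.4357. B = V − Δ·S = -285.4057.
(0,0): S=153.0000. Δ = (V_up−V_dn)/(S_up−S_dn) = (-57.4357−-184.4257)/(227.9700−100.9800) = 1.0000. V = [p*·-57.4357 + (1−p*)·-184.4257]/1.06 = -116.2506. B = V − Δ·S = -269.2506.
Check: Δ(0,0)·S0 + B(0,0) = -116.2506 = V0.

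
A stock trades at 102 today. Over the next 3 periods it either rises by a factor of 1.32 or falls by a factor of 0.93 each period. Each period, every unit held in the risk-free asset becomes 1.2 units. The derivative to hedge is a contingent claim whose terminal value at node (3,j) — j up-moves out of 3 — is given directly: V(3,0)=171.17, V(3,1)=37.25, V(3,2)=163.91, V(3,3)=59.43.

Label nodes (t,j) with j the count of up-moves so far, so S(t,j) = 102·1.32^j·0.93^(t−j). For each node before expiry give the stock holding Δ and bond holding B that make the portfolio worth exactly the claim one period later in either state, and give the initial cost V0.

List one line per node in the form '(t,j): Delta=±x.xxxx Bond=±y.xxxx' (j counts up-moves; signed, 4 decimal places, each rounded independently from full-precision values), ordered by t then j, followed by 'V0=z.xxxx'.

The replicating-portfolio and risk-neutral prices coincide; use p* = (1.2−0.93)/(1.32−0.93) = 0.6923 for the latter.
Payoff layer (t=3): V(3,0)=171.1700, V(3,1)=37.2500, V(3,2)=163.9100, V(3,3)=59.4300
  t=2,j=0: stock 88.2198 → up 116.4501 (V=37.2500), down 82.0444 (V=171.1700). Price 65.3801; hedge Δ=-3.8924, bond B=408.7647.
  t=2,j=1: stock 125.2152 → up 165.2841 (V=163.9100), down 116.4501 (V=37.2500). Price 104.1147; hedge Δ=2.5937, bond B=-220.6545.
  t=2,j=2: stock 177.7248 → up 234.5967 (V=59.4300), down 165.2841 (V=163.9100). Price 76.3147; hedge Δ=-1.5074, bond B=344.2122.
  t=1,j=0: stock 94.8600 → up 125.2152 (V=104.1147), down 88.2198 (V=65.3801). Price 76.8303; hedge Δ=1.0470, bond B=-22.4892.
  t=1,j=1: stock 134.6400 → up 177.7248 (V=76.3147), down 125.2152 (V=104.1147). Price 70.7238; hedge Δ=-0.5294, bond B=142.0059.
  t=0,j=0: stock 102.0000 → up 134.6400 (V=70.7238), down 94.8600 (V=76.8303). Price 60.5023; hedge Δ=-0.1535, bond B=76.1600.
Self-financing check: at every node Δ·S+B equals the discounted successor values.

(0,0): Delta=-0.1535 Bond=76.1600
(1,0): Delta=1.0470 Bond=-22.4892
(1,1): Delta=-0.5294 Bond=142.0059
(2,0): Delta=-3.8924 Bond=408.7647
(2,1): Delta=2.5937 Bond=-220.6545
(2,2): Delta=-1.5074 Bond=344.2122
V0=60.5023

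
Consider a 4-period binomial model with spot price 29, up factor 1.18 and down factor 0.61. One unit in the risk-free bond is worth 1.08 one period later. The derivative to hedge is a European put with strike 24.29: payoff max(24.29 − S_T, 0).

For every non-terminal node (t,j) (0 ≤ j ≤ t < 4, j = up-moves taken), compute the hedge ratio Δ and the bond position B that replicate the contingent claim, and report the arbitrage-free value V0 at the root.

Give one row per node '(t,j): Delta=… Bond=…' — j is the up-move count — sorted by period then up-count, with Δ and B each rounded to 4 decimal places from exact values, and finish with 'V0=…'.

The replicating-portfolio and risk-neutral prices coincide; use p* = (1.08−0.61)/(1.18−0.61) = 0.8246 for the latter.
Payoff layer (t=4): V(4,0)=20.2747, V(4,1)=16.5227, V(4,2)=9.2648, V(4,3)=0.0000, V(4,4)=0.0000
(3,0): S=6.5824. Δ = (V_up−V_dn)/(S_up−S_dn) = (16.5227−20.2747)/(7.7673−4.0153) = -1.0000. V = [p*·16.5227 + (1−p*)·20.2747]/1.08 = 15.9083. B = V − Δ·S = 22.4907.
(3,1): S=12.7333. Δ = (V_up−V_dn)/(S_up−S_dn) = (9.2648−16.5227)/(15.0252−7.7673) = -1.0000. V = [p*·9.2648 + (1−p*)·16.5227]/1.08 = 9.7575. B = V − Δ·S = 22.4907.
(3,2): S=24.6316. Δ = (V_up−V_dn)/(S_up−S_dn) = (0.0000−9.2648)/(29.0652−15.0252) = -0.6599. V = [p*·0.0000 + (1−p*)·9.2648]/1.08 = 1.5050. B = V − Δ·S = 17.7589.
(3,3): S=47.6479. Δ = (V_up−V_dn)/(S_up−S_dn) = (0.0000−0.0000)/(56.2246−29.0652) = 0.0000. V = [p*·0.0000 + (1−p*)·0.0000]/1.08 = 0.0000. B = V − Δ·S = 0.0000.
(2,0): S=10.7909. Δ = (V_up−V_dn)/(S_up−S_dn) = (9.7575−15.9083)/(12.7333−6.5824) = -1.0000. V = [p*·9.7575 + (1−p*)·15.9083]/1.08 = 10.0339. B = V − Δ·S = 20.8248.
(2,1): S=20.8742. Δ = (V_up−V_dn)/(S_up−S_dn) = (1.5050−9.7575)/(24.6316−12.7333) = -0.6936. V = [p*·1.5050 + (1−p*)·9.7575]/1.08 = 2.7341. B = V − Δ·S = 17.2121.
(2,2): S=40.3796. Δ = (V_up−V_dn)/(S_up−S_dn) = (0.0000−1.5050)/(47.6479−24.6316) = -0.0654. V = [p*·0.0000 + (1−p*)·1.5050]/1.08 = 0.2445. B = V − Δ·S = 2.8848.
(1,0): S=17.6900. Δ = (V_up−V_dn)/(S_up−S_dn) = (2.7341−10.0339)/(20.8742−10.7909) = -0.7239. V = [p*·2.7341 + (1−p*)·10.0339]/1.08 = 3.7173. B = V − Δ·S = 16.5240.
(1,1): S=34.2200. Δ = (V_up−V_dn)/(S_up−S_dn) = (0.2445−2.7341)/(40.3796−20.8742) = -0.1276. V = [p*·0.2445 + (1−p*)·2.7341]/1.08 = 0.6308. B = V − Δ·S = 4.9985.
(0,0): S=29.0000. Δ = (V_up−V_dn)/(S_up−S_dn) = (0.6308−3.7173)/(34.2200−17.6900) = -0.1867. V = [p*·0.6308 + (1−p*)·3.7173]/1.08 = 1.0855. B = V − Δ·S = 6.5005.
Root portfolio cost Δ·29+B reproduces V0=1.0855.

(0,0): Delta=-0.1867 Bond=6.5005
(1,0): Delta=-0.7239 Bond=16.5240
(1,1): Delta=-0.1276 Bond=4.9985
(2,0): Delta=-1.0000 Bond=20.8248
(2,1): Delta=-0.6936 Bond=17.2121
(2,2): Delta=-0.0654 Bond=2.8848
(3,0): Delta=-1.0000 Bond=22.4907
(3,1): Delta=-1.0000 Bond=22.4907
(3,2): Delta=-0.6599 Bond=17.7589
(3,3): Delta=0.0000 Bond=0.0000
V0=1.0855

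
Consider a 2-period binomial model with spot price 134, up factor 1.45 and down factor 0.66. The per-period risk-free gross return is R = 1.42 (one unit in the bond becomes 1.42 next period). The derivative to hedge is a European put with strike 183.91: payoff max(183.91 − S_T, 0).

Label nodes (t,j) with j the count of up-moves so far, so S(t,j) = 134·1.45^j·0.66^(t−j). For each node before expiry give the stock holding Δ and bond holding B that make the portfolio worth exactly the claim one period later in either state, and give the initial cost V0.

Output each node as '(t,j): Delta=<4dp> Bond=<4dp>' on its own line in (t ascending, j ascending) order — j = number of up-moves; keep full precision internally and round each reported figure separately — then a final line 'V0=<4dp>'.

(0,0): Delta=-0.3739 Bond=52.2150
(1,0): Delta=-1.0000 Bond=129.5141
(1,1): Delta=-0.3627 Bond=71.9597
V0=2.1071

The replicating-portfolio and risk-neutral prices coincide; use p* = (1.42−0.66)/(1.45−0.66) = 0.9620 for the latter.
Payoff layer (t=2): V(2,0)=125.5396, V(2,1)=55.6720, V(2,2)=0.0000
  t=1,j=0: stock 88.4400 → up 128.2380 (V=55.6720), down 58.3704 (V=125.5396). Price 41.0741; hedge Δ=-1.0000, bond B=129.5141.
  t=1,j=1: stock 194.3000 → up 281.7350 (V=0.0000), down 128.2380 (V=55.6720). Price 1.4888; hedge Δ=-0.3627, bond B=71.9597.
  t=0,j=0: stock 134.0000 → up 194.3000 (V=1.4888), down 88.4400 (V=41.0741). Price 2.1071; hedge Δ=-0.3739, bond B=52.2150.
Root portfolio cost Δ·134+B reproduces V0=2.1071.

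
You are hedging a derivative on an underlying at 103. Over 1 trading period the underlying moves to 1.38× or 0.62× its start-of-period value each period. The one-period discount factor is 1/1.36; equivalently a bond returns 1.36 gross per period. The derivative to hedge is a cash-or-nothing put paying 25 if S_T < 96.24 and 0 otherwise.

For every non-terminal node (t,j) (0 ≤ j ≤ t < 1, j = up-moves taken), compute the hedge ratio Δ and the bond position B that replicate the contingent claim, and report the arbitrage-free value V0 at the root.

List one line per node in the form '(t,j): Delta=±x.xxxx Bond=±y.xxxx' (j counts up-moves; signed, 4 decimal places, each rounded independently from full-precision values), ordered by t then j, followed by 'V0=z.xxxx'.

The replicating-portfolio and risk-neutral prices coincide; use p* = (1.36−0.62)/(1.38−0.62) = 0.9737 for the latter.
Terminal values V(1,·): V(1,0)=25.0000, V(1,1)=0.0000
Node (0,0) S=103.0000: V=(p*·0.0000+(1−p*)·25.0000)/1.36=0.4837; Δ=(0.0000−25.0000)/(142.1400−63.8600)=-0.3194; B=V−Δ·S=33.3785
Check: Δ(0,0)·S0 + B(0,0) = 0.4837 = V0.

(0,0): Delta=-0.3194 Bond=33.3785
V0=0.4837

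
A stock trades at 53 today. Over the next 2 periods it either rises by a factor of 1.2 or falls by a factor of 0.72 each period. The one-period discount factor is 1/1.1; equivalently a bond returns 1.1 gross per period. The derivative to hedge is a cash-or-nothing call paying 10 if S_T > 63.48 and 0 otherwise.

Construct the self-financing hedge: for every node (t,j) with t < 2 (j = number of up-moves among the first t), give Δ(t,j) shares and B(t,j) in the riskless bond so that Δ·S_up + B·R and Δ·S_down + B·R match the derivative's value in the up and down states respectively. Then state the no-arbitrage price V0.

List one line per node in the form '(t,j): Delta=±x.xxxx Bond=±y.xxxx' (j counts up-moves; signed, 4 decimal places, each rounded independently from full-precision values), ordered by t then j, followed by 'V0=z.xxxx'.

(0,0): Delta=0.2829 Bond=-9.8140
(1,0): Delta=0.0000 Bond=0.0000
(1,1): Delta=0.3276 Bond=-13.6364
V0=5.1796

Under the risk-neutral measure, an up-move has probability p* = (R−d)/(u−d) = 0.7917 and values discount at R = 1.1.
At expiry t=2: V(2,0)=0.0000, V(2,1)=0.0000, V(2,2)=10.0000
(1,0): S=38.1600. Δ = (V_up−V_dn)/(S_up−S_dn) = (0.0000−0.0000)/(45.7920−27.4752) = 0.0000. V = [p*·0.0000 + (1−p*)·0.0000]/1.1 = 0.0000. B = V − Δ·S = 0.0000.
(1,1): S=63.6000. Δ = (V_up−V_dn)/(S_up−S_dn) = (10.0000−0.0000)/(76.3200−45.7920) = 0.3276. V = [p*·10.0000 + (1−p*)·0.0000]/1.1 = 7.1970. B = V − Δ·S = -13.6364.
(0,0): S=53.0000. Δ = (V_up−V_dn)/(S_up−S_dn) = (7.1970−0.0000)/(63.6000−38.1600) = 0.2829. V = [p*·7.1970 + (1−p*)·0.0000]/1.1 = 5.1796. B = V − Δ·S = -9.8140.
Root portfolio cost Δ·53+B reproduces V0=5.1796.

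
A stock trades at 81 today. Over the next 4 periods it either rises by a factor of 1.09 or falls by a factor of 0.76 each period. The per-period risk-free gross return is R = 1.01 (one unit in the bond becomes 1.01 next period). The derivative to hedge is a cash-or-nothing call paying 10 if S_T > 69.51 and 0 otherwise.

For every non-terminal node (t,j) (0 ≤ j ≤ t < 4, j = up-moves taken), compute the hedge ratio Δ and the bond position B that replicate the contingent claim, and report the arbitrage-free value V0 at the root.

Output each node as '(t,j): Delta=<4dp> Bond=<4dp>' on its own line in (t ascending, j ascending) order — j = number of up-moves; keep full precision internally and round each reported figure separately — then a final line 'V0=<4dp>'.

No-arbitrage ⇒ martingale measure with p* = (R−d)/(u−d) = 0.7576.
At expiry t=4: V(4,0)=0.0000, V(4,1)=0.0000, V(4,2)=0.0000, V(4,3)=10.0000, V(4,4)=10.0000
Node (3,0) S=35.5571: V=(p*·0.0000+(1−p*)·0.0000)/1.01=0.0000; Δ=(0.0000−0.0000)/(38.7572−27.0234)=0.0000; B=V−Δ·S=0.0000
Node (3,1) S=50.9963: V=(p*·0.0000+(1−p*)·0.0000)/1.01=0.0000; Δ=(0.0000−0.0000)/(55.5860−38.7572)=0.0000; B=V−Δ·S=0.0000
Node (3,2) S=73.1394: V=(p*·10.0000+(1−p*)·0.0000)/1.01=7.5008; Δ=(10.0000−0.0000)/(79.7220−55.5860)=0.4143; B=V−Δ·S=-22.8023
Node (3,3) S=104.8973: V=(p*·10.0000+(1−p*)·10.0000)/1.01=9.9010; Δ=(10.0000−10.0000)/(114.3381−79.7220)=0.0000; B=V−Δ·S=9.9010
Node (2,0) S=46.7856: V=(p*·0.0000+(1−p*)·0.0000)/1.01=0.0000; Δ=(0.0000−0.0000)/(50.9963−35.5571)=0.0000; B=V−Δ·S=0.0000
Node (2,1) S=67.1004: V=(p*·7.5008+(1−p*)·0.0000)/1.01=5.6261; Δ=(7.5008−0.0000)/(73.1394−50.9963)=0.3387; B=V−Δ·S=-17.1034
Node (2,2) S=96.2361: V=(p*·9.9010+(1−p*)·7.5008)/1.01=9.2268; Δ=(9.9010−7.5008)/(104.8973−73.1394)=0.0756; B=V−Δ·S=1.9534
Node (1,0) S=61.5600: V=(p*·5.6261+(1−p*)·0.0000)/1.01=4.2200; Δ=(5.6261−0.0000)/(67.1004−46.7856)=0.2769; B=V−Δ·S=-12.8288
Node (1,1) S=88.2900: V=(p*·9.2268+(1−p*)·5.6261)/1.01=8.2712; Δ=(9.2268−5.6261)/(96.2361−67.1004)=0.1236; B=V−Δ·S=-2.6400
Node (0,0) S=81.0000: V=(p*·8.2712+(1−p*)·4.2200)/1.01=7.2169; Δ=(8.2712−4.2200)/(88.2900−61.5600)=0.1516; B=V−Δ·S=-5.0595
The time-0 hedge costs 7.2169, which is the no-arbitrage price.

(0,0): Delta=0.1516 Bond=-5.0595
(1,0): Delta=0.2769 Bond=-12.8288
(1,1): Delta=0.1236 Bond=-2.6400
(2,0): Delta=0.0000 Bond=0.0000
(2,1): Delta=0.3387 Bond=-17.1034
(2,2): Delta=0.0756 Bond=1.9534
(3,0): Delta=0.0000 Bond=0.0000
(3,1): Delta=0.0000 Bond=0.0000
(3,2): Delta=0.4143 Bond=-22.8023
(3,3): Delta=0.0000 Bond=9.9010
V0=7.2169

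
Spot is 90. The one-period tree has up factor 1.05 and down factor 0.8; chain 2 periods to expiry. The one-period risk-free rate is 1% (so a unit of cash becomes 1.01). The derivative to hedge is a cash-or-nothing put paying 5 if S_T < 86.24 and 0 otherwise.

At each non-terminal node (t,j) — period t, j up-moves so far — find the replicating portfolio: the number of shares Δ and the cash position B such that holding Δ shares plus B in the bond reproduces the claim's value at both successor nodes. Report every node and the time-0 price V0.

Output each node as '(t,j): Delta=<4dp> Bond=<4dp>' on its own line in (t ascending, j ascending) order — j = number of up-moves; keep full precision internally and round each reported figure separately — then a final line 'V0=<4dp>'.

Under the risk-neutral measure, an up-move has probability p* = (R−d)/(u−d) = 0.8400 and values discount at R = 1.01.
Payoff layer (t=2): V(2,0)=5.0000, V(2,1)=5.0000, V(2,2)=0.0000
  t=1,j=0: stock 72.0000 → up 75.6000 (V=5.0000), down 57.6000 (V=5.0000). Price 4.9505; hedge Δ=0.0000, bond B=4.9505.
  t=1,j=1: stock 94.5000 → up 99.2250 (V=0.0000), down 75.6000 (V=5.0000). Price 0.7921; hedge Δ=-0.2116, bond B=20.7921.
  t=0,j=0: stock 90.0000 → up 94.5000 (V=0.7921), down 72.0000 (V=4.9505). Price 1.4430; hedge Δ=-0.1848, bond B=18.0767.
Self-financing check: at every node Δ·S+B equals the discounted successor values.

(0,0): Delta=-0.1848 Bond=18.0767
(1,0): Delta=0.0000 Bond=4.9505
(1,1): Delta=-0.2116 Bond=20.7921
V0=1.4430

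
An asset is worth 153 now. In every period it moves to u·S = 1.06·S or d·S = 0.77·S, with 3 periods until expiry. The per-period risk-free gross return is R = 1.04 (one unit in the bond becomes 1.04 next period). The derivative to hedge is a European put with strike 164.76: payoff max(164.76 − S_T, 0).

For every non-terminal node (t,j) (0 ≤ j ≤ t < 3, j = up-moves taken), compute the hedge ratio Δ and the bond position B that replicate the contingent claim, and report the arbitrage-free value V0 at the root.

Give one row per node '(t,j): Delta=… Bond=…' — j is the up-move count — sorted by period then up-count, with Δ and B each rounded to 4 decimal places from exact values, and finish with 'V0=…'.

Since d<R<u, set p* = (R−d)/(u−d) = 0.9310; price each node as the discounted p*-expectation of its children.
At expiry t=3: V(3,0)=94.9105, V(3,1)=68.6035, V(3,2)=32.3887, V(3,3)=0.0000
(2,0): S=90.7137. Δ = (V_up−V_dn)/(S_up−S_dn) = (68.6035−94.9105)/(96.1565−69.8495) = -1.0000. V = [p*·68.6035 + (1−p*)·94.9105]/1.04 = 67.7094. B = V − Δ·S = 158.4231.
(2,1): S=124.8786. Δ = (V_up−V_dn)/(S_up−S_dn) = (32.3887−68.6035)/(132.3713−96.1565) = -1.0000. V = [p*·32.3887 + (1−p*)·68.6035]/1.04 = 33.5445. B = V − Δ·S = 158.4231.
(2,2): S=171.9108. Δ = (V_up−V_dn)/(S_up−S_dn) = (0.0000−32.3887)/(182.2254−132.3713) = -0.6497. V = [p*·0.0000 + (1−p*)·32.3887]/1.04 = 2.1478. B = V − Δ·S = 113.8329.
(1,0): S=117.8100. Δ = (V_up−V_dn)/(S_up−S_dn) = (33.5445−67.7094)/(124.8786−90.7137) = -1.0000. V = [p*·33.5445 + (1−p*)·67.7094]/1.04 = 34.5199. B = V − Δ·S = 152.3299.
(1,1): S=162.1800. Δ = (V_up−V_dn)/(S_up−S_dn) = (2.1478−33.5445)/(171.9108−124.8786) = -0.6676. V = [p*·2.1478 + (1−p*)·33.5445]/1.04 = 4.1472. B = V − Δ·S = 112.4116.
(0,0): S=153.0000. Δ = (V_up−V_dn)/(S_up−S_dn) = (4.1472−34.5199)/(162.1800−117.8100) = -0.6845. V = [p*·4.1472 + (1−p*)·34.5199]/1.04 = 6.0018. B = V − Δ·S = 110.7352.
Self-financing check: at every node Δ·S+B equals the discounted successor values.

(0,0): Delta=-0.6845 Bond=110.7352
(1,0): Delta=-1.0000 Bond=152.3299
(1,1): Delta=-0.6676 Bond=112.4116
(2,0): Delta=-1.0000 Bond=158.4231
(2,1): Delta=-1.0000 Bond=158.4231
(2,2): Delta=-0.6497 Bond=113.8329
V0=6.0018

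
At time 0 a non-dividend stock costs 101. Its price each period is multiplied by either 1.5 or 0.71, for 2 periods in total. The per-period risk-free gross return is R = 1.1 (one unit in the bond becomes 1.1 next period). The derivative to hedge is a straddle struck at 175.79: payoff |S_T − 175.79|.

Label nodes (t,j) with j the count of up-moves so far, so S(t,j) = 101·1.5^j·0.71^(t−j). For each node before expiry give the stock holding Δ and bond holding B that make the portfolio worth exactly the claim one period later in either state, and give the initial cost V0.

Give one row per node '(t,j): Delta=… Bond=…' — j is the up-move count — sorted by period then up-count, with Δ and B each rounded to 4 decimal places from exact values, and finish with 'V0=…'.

(0,0): Delta=-0.4211 Bond=107.5426
(1,0): Delta=-1.0000 Bond=159.8091
(1,1): Delta=-0.1401 Bond=75.7203
V0=65.0105

Since d<R<u, set p* = (R−d)/(u−d) = 0.4937; price each node as the discounted p*-expectation of its children.
Terminal values V(2,·): V(2,0)=124.8759, V(2,1)=68.2250, V(2,2)=51.4600
Node (1,0) S=71.7100: V=(p*·68.2250+(1−p*)·124.8759)/1.1=88.0991; Δ=(68.2250−124.8759)/(107.5650−50.9141)=-1.0000; B=V−Δ·S=159.8091
Node (1,1) S=151.5000: V=(p*·51.4600+(1−p*)·68.2250)/1.1=54.4987; Δ=(51.4600−68.2250)/(227.2500−107.5650)=-0.1401; B=V−Δ·S=75.7203
Node (0,0) S=101.0000: V=(p*·54.4987+(1−p*)·88.0991)/1.1=65.0105; Δ=(54.4987−88.0991)/(151.5000−71.7100)=-0.4211; B=V−Δ·S=107.5426
Each (Δ,B) replicates both successor values, so the strategy is self-financing and V0 is arbitrage-free.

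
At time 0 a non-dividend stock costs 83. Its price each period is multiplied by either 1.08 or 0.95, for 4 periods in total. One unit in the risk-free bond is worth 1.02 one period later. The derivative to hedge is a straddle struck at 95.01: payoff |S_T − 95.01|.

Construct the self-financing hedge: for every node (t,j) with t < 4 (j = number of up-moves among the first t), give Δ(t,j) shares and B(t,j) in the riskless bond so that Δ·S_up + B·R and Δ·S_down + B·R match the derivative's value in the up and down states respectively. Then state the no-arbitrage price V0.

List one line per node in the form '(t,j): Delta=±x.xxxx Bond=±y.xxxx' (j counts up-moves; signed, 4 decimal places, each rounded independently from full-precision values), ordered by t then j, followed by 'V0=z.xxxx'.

(0,0): Delta=-0.3265 Bond=36.9597
(1,0): Delta=-0.7652 Bond=72.2863
(1,1): Delta=0.0042 Bond=8.0525
(2,0): Delta=-1.0000 Bond=91.3206
(2,1): Delta=-0.5882 Bond=58.6561
(2,2): Delta=0.4508 Bond=-35.0228
(3,0): Delta=-1.0000 Bond=93.1471
(3,1): Delta=-1.0000 Bond=93.1471
(3,2): Delta=-0.2776 Bond=31.2711
(3,3): Delta=1.0000 Bond=-93.1471
V0=9.8563

No-arbitrage ⇒ martingale measure with p* = (R−d)/(u−d) = 0.5385.
Terminal values V(4,·): V(4,0)=27.4060, V(4,1)=18.1549, V(4,2)=7.6379, V(4,3)=4.3183, V(4,4)=17.9106
Node (3,0) S=71.1621: V=(p*·18.1549+(1−p*)·27.4060)/1.02=21.9849; Δ=(18.1549−27.4060)/(76.8551−67.6040)=-1.0000; B=V−Δ·S=93.1471
Node (3,1) S=80.9001: V=(p*·7.6379+(1−p*)·18.1549)/1.02=12.2470; Δ=(7.6379−18.1549)/(87.3721−76.8551)=-1.0000; B=V−Δ·S=93.1471
Node (3,2) S=91.9706: V=(p*·4.3183+(1−p*)·7.6379)/1.02=5.7357; Δ=(4.3183−7.6379)/(99.3283−87.3721)=-0.2776; B=V−Δ·S=31.2711
Node (3,3) S=104.5561: V=(p*·17.9106+(1−p*)·4.3183)/1.02=11.4090; Δ=(17.9106−4.3183)/(112.9206−99.3283)=1.0000; B=V−Δ·S=-93.1471
Node (2,0) S=74.9075: V=(p*·12.2470+(1−p*)·21.9849)/1.02=16.4131; Δ=(12.2470−21.9849)/(80.9001−71.1621)=-1.0000; B=V−Δ·S=91.3206
Node (2,1) S=85.1580: V=(p*·5.7357+(1−p*)·12.2470)/1.02=8.5695; Δ=(5.7357−12.2470)/(91.9706−80.9001)=-0.5882; B=V−Δ·S=58.6561
Node (2,2) S=96.8112: V=(p*·11.4090+(1−p*)·5.7357)/1.02=8.6182; Δ=(11.4090−5.7357)/(104.5561−91.9706)=0.4508; B=V−Δ·S=-35.0228
Node (1,0) S=78.8500: V=(p*·8.5695+(1−p*)·16.4131)/1.02=11.9506; Δ=(8.5695−16.4131)/(85.1580−74.9075)=-0.7652; B=V−Δ·S=72.2863
Node (1,1) S=89.6400: V=(p*·8.6182+(1−p*)·8.5695)/1.02=8.4272; Δ=(8.6182−8.5695)/(96.8112−85.1580)=0.0042; B=V−Δ·S=8.0525
Node (0,0) S=83.0000: V=(p*·8.4272+(1−p*)·11.9506)/1.02=9.8563; Δ=(8.4272−11.9506)/(89.6400−78.8500)=-0.3265; B=V−Δ·S=36.9597
Check: Δ(0,0)·S0 + B(0,0) = 9.8563 = V0.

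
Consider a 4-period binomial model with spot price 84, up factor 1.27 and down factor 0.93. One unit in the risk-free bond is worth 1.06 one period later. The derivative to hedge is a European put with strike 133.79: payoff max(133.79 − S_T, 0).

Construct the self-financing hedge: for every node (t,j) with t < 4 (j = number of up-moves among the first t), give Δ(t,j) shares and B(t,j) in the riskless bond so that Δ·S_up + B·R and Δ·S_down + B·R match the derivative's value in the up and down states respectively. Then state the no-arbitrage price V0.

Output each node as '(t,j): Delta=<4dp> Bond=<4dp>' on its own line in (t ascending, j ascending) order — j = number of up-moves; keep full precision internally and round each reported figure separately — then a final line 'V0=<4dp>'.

(0,0): Delta=-0.6950 Bond=84.6561
(1,0): Delta=-0.8715 Bond=103.5261
(1,1): Delta=-0.4862 Bond=67.4582
(2,0): Delta=-1.0000 Bond=119.0726
(2,1): Delta=-0.7195 Bond=94.6580
(2,2): Delta=-0.2101 Bond=34.1059
(3,0): Delta=-1.0000 Bond=126.2170
(3,1): Delta=-1.0000 Bond=126.2170
(3,2): Delta=-0.3877 Bond=58.5322
(3,3): Delta=0.0000 Bond=0.0000
V0=26.2779

No-arbitrage ⇒ martingale measure with p* = (R−d)/(u−d) = 0.3824.
Payoff layer (t=4): V(4,0)=70.9536, V(4,1)=47.9812, V(4,2)=16.6102, V(4,3)=0.0000, V(4,4)=0.0000
  t=3,j=0: stock 67.5660 → up 85.8088 (V=47.9812), down 62.8364 (V=70.9536). Price 58.6510; hedge Δ=-1.0000, bond B=126.2170.
  t=3,j=1: stock 92.2675 → up 117.1798 (V=16.6102), down 85.8088 (V=47.9812). Price 33.9494; hedge Δ=-1.0000, bond B=126.2170.
  t=3,j=2: stock 125.9997 → up 160.0197 (V=0.0000), down 117.1798 (V=16.6102). Price 9.6785; hedge Δ=-0.3877, bond B=58.5322.
  t=3,j=3: stock 172.0642 → up 218.5215 (V=0.0000), down 160.0197 (V=0.0000). Price 0.0000; hedge Δ=0.0000, bond B=0.0000.
  t=2,j=0: stock 72.6516 → up 92.2675 (V=33.9494), down 67.5660 (V=58.6510). Price 46.4210; hedge Δ=-1.0000, bond B=119.0726.
  t=2,j=1: stock 99.2124 → up 125.9997 (V=9.6785), down 92.2675 (V=33.9494). Price 23.2730; hedge Δ=-0.7195, bond B=94.6580.
  t=2,j=2: stock 135.4836 → up 172.0642 (V=0.0000), down 125.9997 (V=9.6785). Price 5.6396; hedge Δ=-0.2101, bond B=34.1059.
  t=1,j=0: stock 78.1200 → up 99.2124 (V=23.2730), down 72.6516 (V=46.4210). Price 35.4437; hedge Δ=-0.8715, bond B=103.5261.
  t=1,j=1: stock 106.6800 → up 135.4836 (V=5.6396), down 99.2124 (V=23.2730). Price 15.5951; hedge Δ=-0.4862, bond B=67.4582.
  t=0,j=0: stock 84.0000 → up 106.6800 (V=15.5951), down 78.1200 (V=35.4437). Price 26.2779; hedge Δ=-0.6950, bond B=84.6561.
The time-0 hedge costs 26.2779, which is the no-arbitrage price.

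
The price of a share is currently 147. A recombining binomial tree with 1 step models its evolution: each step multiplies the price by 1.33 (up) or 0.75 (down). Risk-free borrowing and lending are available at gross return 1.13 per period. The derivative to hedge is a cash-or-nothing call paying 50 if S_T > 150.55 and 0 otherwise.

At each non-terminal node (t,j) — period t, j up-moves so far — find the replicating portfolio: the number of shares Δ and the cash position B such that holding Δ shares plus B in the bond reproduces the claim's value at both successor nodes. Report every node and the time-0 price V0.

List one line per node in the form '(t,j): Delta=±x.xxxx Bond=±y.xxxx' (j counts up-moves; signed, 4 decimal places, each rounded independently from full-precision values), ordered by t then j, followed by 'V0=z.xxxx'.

The replicating-portfolio and risk-neutral prices coincide; use p* = (1.13−0.75)/(1.33−0.75) = 0.6552 for the latter.
At expiry t=1: V(1,0)=0.0000, V(1,1)=50.0000
  t=0,j=0: stock 147.0000 → up 195.5100 (V=50.0000), down 110.2500 (V=0.0000). Price 28.9899; hedge Δ=0.5864, bond B=-57.2170.
The time-0 hedge costs 28.9899, which is the no-arbitrage price.

(0,0): Delta=0.5864 Bond=-57.2170
V0=28.9899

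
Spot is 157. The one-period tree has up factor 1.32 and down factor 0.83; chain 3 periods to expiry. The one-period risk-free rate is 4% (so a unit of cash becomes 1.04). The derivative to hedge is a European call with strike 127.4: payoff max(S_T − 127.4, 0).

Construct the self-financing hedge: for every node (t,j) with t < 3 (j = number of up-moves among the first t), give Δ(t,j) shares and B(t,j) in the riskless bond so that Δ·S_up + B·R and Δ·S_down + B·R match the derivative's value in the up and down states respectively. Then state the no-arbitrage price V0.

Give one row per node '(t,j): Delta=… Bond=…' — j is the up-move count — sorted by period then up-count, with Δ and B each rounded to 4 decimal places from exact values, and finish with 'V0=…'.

Under the risk-neutral measure, an up-move has probability p* = (R−d)/(u−d) = 0.4286 and values discount at R = 1.04.
At expiry t=3: V(3,0)=0.0000, V(3,1)=15.3676, V(3,2)=99.6521, V(3,3)=233.6950
(2,0): S=108.1573. Δ = (V_up−V_dn)/(S_up−S_dn) = (15.3676−0.0000)/(142.7676−89.7706) = 0.2900. V = [p*·15.3676 + (1−p*)·0.0000]/1.04 = 6.3328. B = V − Δ·S = -25.0297.
(2,1): S=172.0092. Δ = (V_up−V_dn)/(S_up−S_dn) = (99.6521−15.3676)/(227.0521−142.7676) = 1.0000. V = [p*·99.6521 + (1−p*)·15.3676]/1.04 = 49.5092. B = V − Δ·S = -122.5000.
(2,2): S=273.5568. Δ = (V_up−V_dn)/(S_up−S_dn) = (233.6950−99.6521)/(361.0950−227.0521) = 1.0000. V = [p*·233.6950 + (1−p*)·99.6521]/1.04 = 151.0568. B = V − Δ·S = -122.5000.
(1,0): S=130.3100. Δ = (V_up−V_dn)/(S_up−S_dn) = (49.5092−6.3328)/(172.0092−108.1573) = 0.6762. V = [p*·49.5092 + (1−p*)·6.3328]/1.04 = 23.8817. B = V − Δ·S = -64.2334.
(1,1): S=207.2400. Δ = (V_up−V_dn)/(S_up−S_dn) = (151.0568−49.5092)/(273.5568−172.0092) = 1.0000. V = [p*·151.0568 + (1−p*)·49.5092]/1.04 = 89.4515. B = V − Δ·S = -117.7885.
(0,0): S=157.0000. Δ = (V_up−V_dn)/(S_up−S_dn) = (89.4515−23.8817)/(207.2400−130.3100) = 0.8523. V = [p*·89.4515 + (1−p*)·23.8817]/1.04 = 49.9837. B = V − Δ·S = -83.8323.
The time-0 hedge costs 49.9837, which is the no-arbitrage price.

(0,0): Delta=0.8523 Bond=-83.8323
(1,0): Delta=0.6762 Bond=-64.2334
(1,1): Delta=1.0000 Bond=-117.7885
(2,0): Delta=0.2900 Bond=-25.0297
(2,1): Delta=1.0000 Bond=-122.5000
(2,2): Delta=1.0000 Bond=-122.5000
V0=49.9837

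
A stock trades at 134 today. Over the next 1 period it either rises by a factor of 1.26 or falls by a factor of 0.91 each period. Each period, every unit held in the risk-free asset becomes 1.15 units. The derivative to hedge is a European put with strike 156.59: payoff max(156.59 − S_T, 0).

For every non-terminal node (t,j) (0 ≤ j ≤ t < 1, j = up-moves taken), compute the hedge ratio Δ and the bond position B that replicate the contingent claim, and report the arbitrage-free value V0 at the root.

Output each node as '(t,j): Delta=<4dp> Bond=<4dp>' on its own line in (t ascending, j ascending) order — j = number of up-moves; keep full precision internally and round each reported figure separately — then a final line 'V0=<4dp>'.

(0,0): Delta=-0.7388 Bond=108.4696
V0=9.4696

Risk-neutral probability p* = (R−d)/(u−d) = (1.15−0.91)/(1.26−0.91) = 0.6857.
Terminal values V(1,·): V(1,0)=34.6500, V(1,1)=0.0000
(0,0): S=134.0000. Δ = (V_up−V_dn)/(S_up−S_dn) = (0.0000−34.6500)/(168.8400−121.9400) = -0.7388. V = [p*·0.0000 + (1−p*)·34.6500]/1.15 = 9.4696. B = V − Δ·S = 108.4696.
Root portfolio cost Δ·134+B reproduces V0=9.4696.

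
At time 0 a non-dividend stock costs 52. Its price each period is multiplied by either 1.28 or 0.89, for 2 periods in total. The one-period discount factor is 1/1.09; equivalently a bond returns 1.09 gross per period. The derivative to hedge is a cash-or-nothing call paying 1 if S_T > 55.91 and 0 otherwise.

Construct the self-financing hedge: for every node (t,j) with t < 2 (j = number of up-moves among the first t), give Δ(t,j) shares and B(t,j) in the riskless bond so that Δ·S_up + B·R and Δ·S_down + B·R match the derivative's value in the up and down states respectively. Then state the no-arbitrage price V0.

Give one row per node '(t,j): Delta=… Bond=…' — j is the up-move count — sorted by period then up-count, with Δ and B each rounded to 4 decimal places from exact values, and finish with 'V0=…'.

No-arbitrage ⇒ martingale measure with p* = (R−d)/(u−d) = 0.5128.
Terminal values V(2,·): V(2,0)=0.0000, V(2,1)=1.0000, V(2,2)=1.0000
Node (1,0) S=46.2800: V=(p*·1.0000+(1−p*)·0.0000)/1.09=0.4705; Δ=(1.0000−0.0000)/(59.2384−41.1892)=0.0554; B=V−Δ·S=-2.0936
Node (1,1) S=66.5600: V=(p*·1.0000+(1−p*)·1.0000)/1.09=0.9174; Δ=(1.0000−1.0000)/(85.1968−59.2384)=0.0000; B=V−Δ·S=0.9174
Node (0,0) S=52.0000: V=(p*·0.9174+(1−p*)·0.4705)/1.09=0.6419; Δ=(0.9174−0.4705)/(66.5600−46.2800)=0.0220; B=V−Δ·S=-0.5041
Each (Δ,B) replicates both successor values, so the strategy is self-financing and V0 is arbitrage-free.

(0,0): Delta=0.0220 Bond=-0.5041
(1,0): Delta=0.0554 Bond=-2.0936
(1,1): Delta=0.0000 Bond=0.9174
V0=0.6419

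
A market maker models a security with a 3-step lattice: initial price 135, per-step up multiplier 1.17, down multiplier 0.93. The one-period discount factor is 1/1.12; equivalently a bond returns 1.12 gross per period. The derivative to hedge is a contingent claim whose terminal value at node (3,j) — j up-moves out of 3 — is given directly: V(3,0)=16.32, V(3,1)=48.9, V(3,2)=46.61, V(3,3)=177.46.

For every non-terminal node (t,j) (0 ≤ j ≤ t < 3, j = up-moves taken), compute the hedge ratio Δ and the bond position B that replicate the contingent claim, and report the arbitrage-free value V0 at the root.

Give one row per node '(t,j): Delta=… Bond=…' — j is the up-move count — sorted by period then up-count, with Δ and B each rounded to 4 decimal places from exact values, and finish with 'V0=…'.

The replicating-portfolio and risk-neutral prices coincide; use p* = (1.12−0.93)/(1.17−0.93) = 0.7917 for the latter.
Payoff layer (t=3): V(3,0)=16.3200, V(3,1)=48.9000, V(3,2)=46.6100, V(3,3)=177.4600
  t=2,j=0: stock 116.7615 → up 136.6110 (V=48.9000), down 108.5882 (V=16.3200). Price 37.6004; hedge Δ=1.1626, bond B=-98.1496.
  t=2,j=1: stock 146.8935 → up 171.8654 (V=46.6100), down 136.6110 (V=48.9000). Price 42.0420; hedge Δ=-0.0650, bond B=51.5837.
  t=2,j=2: stock 184.8015 → up 216.2178 (V=177.4600), down 171.8654 (V=46.6100). Price 134.1068; hedge Δ=2.9502, bond B=-411.1016.
  t=1,j=0: stock 125.5500 → up 146.8935 (V=42.0420), down 116.7615 (V=37.6004). Price 36.7113; hedge Δ=0.1474, bond B=18.2047.
  t=1,j=1: stock 157.9500 → up 184.8015 (V=134.1068), down 146.8935 (V=42.0420). Price 102.6131; hedge Δ=2.4286, bond B=-280.9900.
  t=0,j=0: stock 135.0000 → up 157.9500 (V=102.6131), down 125.5500 (V=36.7113). Price 79.3603; hedge Δ=2.0340, bond B=-195.2301.
The time-0 hedge costs 79.3603, which is the no-arbitrage price.

(0,0): Delta=2.0340 Bond=-195.2301
(1,0): Delta=0.1474 Bond=18.2047
(1,1): Delta=2.4286 Bond=-280.9900
(2,0): Delta=1.1626 Bond=-98.1496
(2,1): Delta=-0.0650 Bond=51.5837
(2,2): Delta=2.9502 Bond=-411.1016
V0=79.3603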